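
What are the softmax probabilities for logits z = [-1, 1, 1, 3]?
p = [0.0142, 0.105, 0.105, 0.7758]

exp(z) = [0.3679, 2.718, 2.718, 20.09]
Sum = 25.89
p = [0.0142, 0.105, 0.105, 0.7758]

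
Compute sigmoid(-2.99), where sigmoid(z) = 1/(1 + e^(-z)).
0.04788

sigmoid(-2.99) = 1/(1 + e^(2.99)) = 1/(1 + 19.89) = 0.04788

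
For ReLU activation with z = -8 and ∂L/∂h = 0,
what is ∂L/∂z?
∂L/∂z = 0

h = ReLU(-8) = 0
Since z < 0: ∂h/∂z = 0
∂L/∂z = ∂L/∂h · ∂h/∂z = 0 × 0 = 0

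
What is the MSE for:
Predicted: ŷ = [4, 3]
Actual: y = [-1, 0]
MSE = 17

MSE = (1/2)((4--1)² + (3-0)²) = (1/2)(25 + 9) = 17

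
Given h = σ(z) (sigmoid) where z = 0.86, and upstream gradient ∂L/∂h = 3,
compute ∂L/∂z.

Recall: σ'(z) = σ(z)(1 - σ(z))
∂L/∂z = 0.6268

σ(0.86) = 0.7027
σ'(0.86) = σ(0.86)(1 - σ(0.86)) = 0.7027 × 0.2973 = 0.2089
∂L/∂z = ∂L/∂h · σ'(z) = 3 × 0.2089 = 0.6268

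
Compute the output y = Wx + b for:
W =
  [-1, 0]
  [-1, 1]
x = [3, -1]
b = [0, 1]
y = [-3, -3]

Wx = [-1×3 + 0×-1, -1×3 + 1×-1]
   = [-3, -4]
y = Wx + b = [-3 + 0, -4 + 1] = [-3, -3]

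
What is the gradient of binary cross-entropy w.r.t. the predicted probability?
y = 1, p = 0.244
∂L/∂p = -4.098

∂L/∂p = -y/p + (1-y)/(1-p) = -1/0.244 + 0 = -4.098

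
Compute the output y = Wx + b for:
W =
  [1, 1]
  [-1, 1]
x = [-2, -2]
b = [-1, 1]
y = [-5, 1]

Wx = [1×-2 + 1×-2, -1×-2 + 1×-2]
   = [-4, 0]
y = Wx + b = [-4 + -1, 0 + 1] = [-5, 1]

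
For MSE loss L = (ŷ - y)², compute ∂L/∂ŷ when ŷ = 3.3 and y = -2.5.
∂L/∂ŷ = 11.6

∂L/∂ŷ = 2(ŷ - y) = 2(3.3 - -2.5) = 2(5.8) = 11.6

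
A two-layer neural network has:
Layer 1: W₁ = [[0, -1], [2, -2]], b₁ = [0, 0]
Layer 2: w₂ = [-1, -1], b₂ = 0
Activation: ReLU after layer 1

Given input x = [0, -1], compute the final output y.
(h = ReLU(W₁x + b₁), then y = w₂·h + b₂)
y = -3

Layer 1 pre-activation: z₁ = [1, 2]
After ReLU: h = [1, 2]
Layer 2 output: y = -1×1 + -1×2 + 0 = -3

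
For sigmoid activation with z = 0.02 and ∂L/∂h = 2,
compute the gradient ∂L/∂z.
∂L/∂z = 0.5

σ(0.02) = 0.505
σ'(0.02) = σ(0.02)(1 - σ(0.02)) = 0.505 × 0.495 = 0.25
∂L/∂z = ∂L/∂h · σ'(z) = 2 × 0.25 = 0.5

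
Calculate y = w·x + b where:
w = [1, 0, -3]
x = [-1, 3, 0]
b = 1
y = 0

y = (1)(-1) + (0)(3) + (-3)(0) + 1 = 0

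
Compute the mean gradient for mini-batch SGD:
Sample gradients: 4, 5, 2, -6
Average gradient = 1.25

Average = (1/4)(4 + 5 + 2 + -6) = 5/4 = 1.25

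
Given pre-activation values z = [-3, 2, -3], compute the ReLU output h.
h = [0, 2, 0]

ReLU applied element-wise: max(0,-3)=0, max(0,2)=2, max(0,-3)=0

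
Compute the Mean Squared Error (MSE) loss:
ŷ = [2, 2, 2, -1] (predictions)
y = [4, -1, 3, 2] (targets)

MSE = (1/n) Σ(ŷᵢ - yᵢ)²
MSE = 5.75

MSE = (1/4)((2-4)² + (2--1)² + (2-3)² + (-1-2)²) = (1/4)(4 + 9 + 1 + 9) = 5.75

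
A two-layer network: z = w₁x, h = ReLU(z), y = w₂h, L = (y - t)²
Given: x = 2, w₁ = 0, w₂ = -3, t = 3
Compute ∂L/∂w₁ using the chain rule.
∂L/∂w₁ = 0

Forward pass:
z = w₁x = 0×2 = 0
h = ReLU(0) = 0
y = w₂h = -3×0 = 0

Backward pass:
∂L/∂y = 2(y - t) = 2(0 - 3) = -6
∂y/∂h = w₂ = -3
∂h/∂z = 0 (ReLU derivative)
∂z/∂w₁ = x = 2

∂L/∂w₁ = -6 × -3 × 0 × 2 = 0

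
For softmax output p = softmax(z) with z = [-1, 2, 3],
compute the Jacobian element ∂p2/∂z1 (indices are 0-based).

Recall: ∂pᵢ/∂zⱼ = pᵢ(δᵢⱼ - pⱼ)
∂p2/∂z1 = -0.1915

p = softmax(z) = [0.01321, 0.2654, 0.7214]
p2 = 0.7214, p1 = 0.2654

∂p2/∂z1 = -p2 × p1 = -0.7214 × 0.2654 = -0.1915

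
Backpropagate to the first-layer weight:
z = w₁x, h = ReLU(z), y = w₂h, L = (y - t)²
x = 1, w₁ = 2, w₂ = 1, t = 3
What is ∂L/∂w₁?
∂L/∂w₁ = -2

Forward pass:
z = w₁x = 2×1 = 2
h = ReLU(2) = 2
y = w₂h = 1×2 = 2

Backward pass:
∂L/∂y = 2(y - t) = 2(2 - 3) = -2
∂y/∂h = w₂ = 1
∂h/∂z = 1 (ReLU derivative)
∂z/∂w₁ = x = 1

∂L/∂w₁ = -2 × 1 × 1 × 1 = -2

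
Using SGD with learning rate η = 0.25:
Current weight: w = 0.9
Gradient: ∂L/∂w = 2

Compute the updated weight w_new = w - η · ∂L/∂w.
w_new = 0.4

w_new = w - η·∂L/∂w = 0.9 - 0.25×(2) = 0.9 - (0.5) = 0.4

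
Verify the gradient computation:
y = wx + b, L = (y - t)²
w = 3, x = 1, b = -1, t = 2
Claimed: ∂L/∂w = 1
Incorrect

y = (3)(1) + -1 = 2
∂L/∂y = 2(y - t) = 2(2 - 2) = 0
∂y/∂w = x = 1
∂L/∂w = 0 × 1 = 0

Claimed value: 1
Incorrect: The correct gradient is 0.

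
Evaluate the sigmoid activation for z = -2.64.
0.06661

sigmoid(-2.64) = 1/(1 + e^(2.64)) = 1/(1 + 14.01) = 0.06661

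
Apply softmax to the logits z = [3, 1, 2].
p = [0.6652, 0.09, 0.2447]

exp(z) = [20.09, 2.718, 7.389]
Sum = 30.19
p = [0.6652, 0.09, 0.2447]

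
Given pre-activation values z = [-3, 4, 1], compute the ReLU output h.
h = [0, 4, 1]

ReLU applied element-wise: max(0,-3)=0, max(0,4)=4, max(0,1)=1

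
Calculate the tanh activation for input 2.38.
0.983

tanh(2.38) = (e^(2.38) - e^(-2.38))/(e^(2.38) + e^(-2.38)) = 0.983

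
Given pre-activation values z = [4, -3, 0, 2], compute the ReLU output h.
h = [4, 0, 0, 2]

ReLU applied element-wise: max(0,4)=4, max(0,-3)=0, max(0,0)=0, max(0,2)=2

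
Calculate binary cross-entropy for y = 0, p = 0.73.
L = 1.309

L = -0·log(0.73) - 1·log(0.27) = -log(0.27) = 1.309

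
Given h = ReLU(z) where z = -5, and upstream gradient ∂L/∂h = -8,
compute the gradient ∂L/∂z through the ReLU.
∂L/∂z = 0

h = ReLU(-5) = 0
Since z < 0: ∂h/∂z = 0
∂L/∂z = ∂L/∂h · ∂h/∂z = -8 × 0 = 0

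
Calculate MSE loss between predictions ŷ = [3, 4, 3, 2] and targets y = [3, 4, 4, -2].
MSE = 4.25

MSE = (1/4)((3-3)² + (4-4)² + (3-4)² + (2--2)²) = (1/4)(0 + 0 + 1 + 16) = 4.25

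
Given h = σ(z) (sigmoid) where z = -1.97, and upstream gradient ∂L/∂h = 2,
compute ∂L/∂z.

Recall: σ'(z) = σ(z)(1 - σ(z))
∂L/∂z = 0.2148

σ(-1.97) = 0.1224
σ'(-1.97) = σ(-1.97)(1 - σ(-1.97)) = 0.1224 × 0.8776 = 0.1074
∂L/∂z = ∂L/∂h · σ'(z) = 2 × 0.1074 = 0.2148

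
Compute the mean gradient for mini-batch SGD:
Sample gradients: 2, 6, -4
Average gradient = 1.333

Average = (1/3)(2 + 6 + -4) = 4/3 = 1.333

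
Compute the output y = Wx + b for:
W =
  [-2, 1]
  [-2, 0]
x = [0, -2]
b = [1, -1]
y = [-1, -1]

Wx = [-2×0 + 1×-2, -2×0 + 0×-2]
   = [-2, 0]
y = Wx + b = [-2 + 1, 0 + -1] = [-1, -1]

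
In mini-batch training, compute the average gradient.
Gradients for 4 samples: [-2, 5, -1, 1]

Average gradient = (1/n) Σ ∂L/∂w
Average gradient = 0.75

Average = (1/4)(-2 + 5 + -1 + 1) = 3/4 = 0.75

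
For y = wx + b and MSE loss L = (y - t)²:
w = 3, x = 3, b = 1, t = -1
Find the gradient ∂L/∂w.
∂L/∂w = 66

y = wx + b = (3)(3) + 1 = 10
∂L/∂y = 2(y - t) = 2(10 - -1) = 22
∂y/∂w = x = 3
∂L/∂w = ∂L/∂y · ∂y/∂w = 22 × 3 = 66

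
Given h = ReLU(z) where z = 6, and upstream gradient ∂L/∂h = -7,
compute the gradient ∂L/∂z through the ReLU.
∂L/∂z = -7

h = ReLU(6) = 6
Since z > 0: ∂h/∂z = 1
∂L/∂z = ∂L/∂h · ∂h/∂z = -7 × 1 = -7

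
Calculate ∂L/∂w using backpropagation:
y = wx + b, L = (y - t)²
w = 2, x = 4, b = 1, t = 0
∂L/∂w = 72

y = wx + b = (2)(4) + 1 = 9
∂L/∂y = 2(y - t) = 2(9 - 0) = 18
∂y/∂w = x = 4
∂L/∂w = ∂L/∂y · ∂y/∂w = 18 × 4 = 72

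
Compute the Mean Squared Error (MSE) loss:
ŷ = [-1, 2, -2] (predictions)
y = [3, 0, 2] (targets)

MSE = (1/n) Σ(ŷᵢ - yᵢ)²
MSE = 12

MSE = (1/3)((-1-3)² + (2-0)² + (-2-2)²) = (1/3)(16 + 4 + 16) = 12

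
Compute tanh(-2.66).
-0.9903

tanh(-2.66) = (e^(-2.66) - e^(2.66))/(e^(-2.66) + e^(2.66)) = -0.9903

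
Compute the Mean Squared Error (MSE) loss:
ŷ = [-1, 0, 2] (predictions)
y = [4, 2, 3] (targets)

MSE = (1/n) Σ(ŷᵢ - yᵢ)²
MSE = 10

MSE = (1/3)((-1-4)² + (0-2)² + (2-3)²) = (1/3)(25 + 4 + 1) = 10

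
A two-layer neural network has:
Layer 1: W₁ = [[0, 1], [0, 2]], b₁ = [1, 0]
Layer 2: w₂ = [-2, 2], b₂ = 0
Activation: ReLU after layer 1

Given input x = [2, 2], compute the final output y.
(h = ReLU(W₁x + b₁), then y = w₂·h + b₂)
y = 2

Layer 1 pre-activation: z₁ = [3, 4]
After ReLU: h = [3, 4]
Layer 2 output: y = -2×3 + 2×4 + 0 = 2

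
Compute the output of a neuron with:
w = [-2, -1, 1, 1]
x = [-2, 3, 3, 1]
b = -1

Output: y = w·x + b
y = 4

y = (-2)(-2) + (-1)(3) + (1)(3) + (1)(1) + -1 = 4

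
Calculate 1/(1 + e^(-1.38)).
0.799

sigmoid(1.38) = 1/(1 + e^(-1.38)) = 1/(1 + 0.2516) = 0.799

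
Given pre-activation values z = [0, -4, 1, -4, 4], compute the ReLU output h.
h = [0, 0, 1, 0, 4]

ReLU applied element-wise: max(0,0)=0, max(0,-4)=0, max(0,1)=1, max(0,-4)=0, max(0,4)=4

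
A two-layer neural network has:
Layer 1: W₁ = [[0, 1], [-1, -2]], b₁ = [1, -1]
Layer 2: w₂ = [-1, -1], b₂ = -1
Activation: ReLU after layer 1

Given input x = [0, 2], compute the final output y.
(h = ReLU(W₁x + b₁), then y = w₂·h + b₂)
y = -4

Layer 1 pre-activation: z₁ = [3, -5]
After ReLU: h = [3, 0]
Layer 2 output: y = -1×3 + -1×0 + -1 = -4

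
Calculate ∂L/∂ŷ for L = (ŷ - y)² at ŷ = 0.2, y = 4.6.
∂L/∂ŷ = -8.8

∂L/∂ŷ = 2(ŷ - y) = 2(0.2 - 4.6) = 2(-4.4) = -8.8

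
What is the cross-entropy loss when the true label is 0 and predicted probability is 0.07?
L = 0.07257

L = -0·log(0.07) - 1·log(0.93) = -log(0.93) = 0.07257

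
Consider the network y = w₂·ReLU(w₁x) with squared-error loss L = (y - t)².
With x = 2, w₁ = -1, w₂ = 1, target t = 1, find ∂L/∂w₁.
∂L/∂w₁ = 0

Forward pass:
z = w₁x = -1×2 = -2
h = ReLU(-2) = 0
y = w₂h = 1×0 = 0

Backward pass:
∂L/∂y = 2(y - t) = 2(0 - 1) = -2
∂y/∂h = w₂ = 1
∂h/∂z = 0 (ReLU derivative)
∂z/∂w₁ = x = 2

∂L/∂w₁ = -2 × 1 × 0 × 2 = 0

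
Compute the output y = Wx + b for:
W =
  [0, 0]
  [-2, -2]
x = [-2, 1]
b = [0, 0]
y = [0, 2]

Wx = [0×-2 + 0×1, -2×-2 + -2×1]
   = [0, 2]
y = Wx + b = [0 + 0, 2 + 0] = [0, 2]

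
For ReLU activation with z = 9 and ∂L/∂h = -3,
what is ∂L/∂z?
∂L/∂z = -3

h = ReLU(9) = 9
Since z > 0: ∂h/∂z = 1
∂L/∂z = ∂L/∂h · ∂h/∂z = -3 × 1 = -3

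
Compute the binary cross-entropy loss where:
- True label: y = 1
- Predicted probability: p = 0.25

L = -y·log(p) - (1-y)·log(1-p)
L = 1.386

L = -1·log(0.25) - 0·log(0.75) = -log(0.25) = 1.386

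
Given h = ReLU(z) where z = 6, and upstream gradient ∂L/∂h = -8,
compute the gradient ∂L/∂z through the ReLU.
∂L/∂z = -8

h = ReLU(6) = 6
Since z > 0: ∂h/∂z = 1
∂L/∂z = ∂L/∂h · ∂h/∂z = -8 × 1 = -8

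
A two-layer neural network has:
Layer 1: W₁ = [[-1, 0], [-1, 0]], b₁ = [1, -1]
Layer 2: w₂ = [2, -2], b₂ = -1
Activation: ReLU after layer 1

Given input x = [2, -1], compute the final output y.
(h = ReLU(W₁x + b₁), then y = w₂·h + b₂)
y = -1

Layer 1 pre-activation: z₁ = [-1, -3]
After ReLU: h = [0, 0]
Layer 2 output: y = 2×0 + -2×0 + -1 = -1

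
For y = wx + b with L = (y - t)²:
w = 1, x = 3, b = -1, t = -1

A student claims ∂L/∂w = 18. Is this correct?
Correct

y = (1)(3) + -1 = 2
∂L/∂y = 2(y - t) = 2(2 - -1) = 6
∂y/∂w = x = 3
∂L/∂w = 6 × 3 = 18

Claimed value: 18
Correct: The correct gradient is 18.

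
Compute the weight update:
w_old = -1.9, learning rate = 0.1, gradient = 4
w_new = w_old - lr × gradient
w_new = -2.3

w_new = w - η·∂L/∂w = -1.9 - 0.1×(4) = -1.9 - (0.4) = -2.3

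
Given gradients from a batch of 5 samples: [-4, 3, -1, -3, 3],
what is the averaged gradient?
Average gradient = -0.4

Average = (1/5)(-4 + 3 + -1 + -3 + 3) = -2/5 = -0.4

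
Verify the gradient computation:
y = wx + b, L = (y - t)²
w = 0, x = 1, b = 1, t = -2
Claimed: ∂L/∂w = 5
Incorrect

y = (0)(1) + 1 = 1
∂L/∂y = 2(y - t) = 2(1 - -2) = 6
∂y/∂w = x = 1
∂L/∂w = 6 × 1 = 6

Claimed value: 5
Incorrect: The correct gradient is 6.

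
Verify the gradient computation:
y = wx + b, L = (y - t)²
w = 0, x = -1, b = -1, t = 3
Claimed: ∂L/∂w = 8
Correct

y = (0)(-1) + -1 = -1
∂L/∂y = 2(y - t) = 2(-1 - 3) = -8
∂y/∂w = x = -1
∂L/∂w = -8 × -1 = 8

Claimed value: 8
Correct: The correct gradient is 8.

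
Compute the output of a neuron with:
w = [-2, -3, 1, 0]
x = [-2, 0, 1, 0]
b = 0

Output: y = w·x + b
y = 5

y = (-2)(-2) + (-3)(0) + (1)(1) + (0)(0) + 0 = 5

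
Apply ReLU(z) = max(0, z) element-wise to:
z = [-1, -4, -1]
h = [0, 0, 0]

ReLU applied element-wise: max(0,-1)=0, max(0,-4)=0, max(0,-1)=0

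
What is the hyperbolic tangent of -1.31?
-0.8643

tanh(-1.31) = (e^(-1.31) - e^(1.31))/(e^(-1.31) + e^(1.31)) = -0.8643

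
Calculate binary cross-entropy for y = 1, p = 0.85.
L = 0.1625

L = -1·log(0.85) - 0·log(0.15) = -log(0.85) = 0.1625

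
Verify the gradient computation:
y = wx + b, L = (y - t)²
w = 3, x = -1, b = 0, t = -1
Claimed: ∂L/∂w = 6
Incorrect

y = (3)(-1) + 0 = -3
∂L/∂y = 2(y - t) = 2(-3 - -1) = -4
∂y/∂w = x = -1
∂L/∂w = -4 × -1 = 4

Claimed value: 6
Incorrect: The correct gradient is 4.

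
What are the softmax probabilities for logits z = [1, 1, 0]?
p = [0.4223, 0.4223, 0.1554]

exp(z) = [2.718, 2.718, 1]
Sum = 6.437
p = [0.4223, 0.4223, 0.1554]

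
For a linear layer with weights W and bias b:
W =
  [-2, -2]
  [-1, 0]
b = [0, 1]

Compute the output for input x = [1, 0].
y = [-2, 0]

Wx = [-2×1 + -2×0, -1×1 + 0×0]
   = [-2, -1]
y = Wx + b = [-2 + 0, -1 + 1] = [-2, 0]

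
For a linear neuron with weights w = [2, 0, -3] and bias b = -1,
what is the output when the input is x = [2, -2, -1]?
y = 6

y = (2)(2) + (0)(-2) + (-3)(-1) + -1 = 6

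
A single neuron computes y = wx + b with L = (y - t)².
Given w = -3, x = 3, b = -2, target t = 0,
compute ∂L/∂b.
∂L/∂b = -22

y = wx + b = (-3)(3) + -2 = -11
∂L/∂y = 2(y - t) = 2(-11 - 0) = -22
∂y/∂b = 1
∂L/∂b = ∂L/∂y · ∂y/∂b = -22 × 1 = -22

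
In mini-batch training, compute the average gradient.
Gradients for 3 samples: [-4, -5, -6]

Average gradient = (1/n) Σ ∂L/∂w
Average gradient = -5

Average = (1/3)(-4 + -5 + -6) = -15/3 = -5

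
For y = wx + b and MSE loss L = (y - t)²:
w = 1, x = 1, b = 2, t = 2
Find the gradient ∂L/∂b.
∂L/∂b = 2

y = wx + b = (1)(1) + 2 = 3
∂L/∂y = 2(y - t) = 2(3 - 2) = 2
∂y/∂b = 1
∂L/∂b = ∂L/∂y · ∂y/∂b = 2 × 1 = 2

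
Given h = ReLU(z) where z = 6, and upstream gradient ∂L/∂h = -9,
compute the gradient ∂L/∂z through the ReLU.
∂L/∂z = -9

h = ReLU(6) = 6
Since z > 0: ∂h/∂z = 1
∂L/∂z = ∂L/∂h · ∂h/∂z = -9 × 1 = -9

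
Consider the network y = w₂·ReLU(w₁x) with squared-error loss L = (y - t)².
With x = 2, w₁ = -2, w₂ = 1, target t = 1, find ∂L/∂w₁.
∂L/∂w₁ = 0

Forward pass:
z = w₁x = -2×2 = -4
h = ReLU(-4) = 0
y = w₂h = 1×0 = 0

Backward pass:
∂L/∂y = 2(y - t) = 2(0 - 1) = -2
∂y/∂h = w₂ = 1
∂h/∂z = 0 (ReLU derivative)
∂z/∂w₁ = x = 2

∂L/∂w₁ = -2 × 1 × 0 × 2 = 0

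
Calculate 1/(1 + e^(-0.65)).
0.657

sigmoid(0.65) = 1/(1 + e^(-0.65)) = 1/(1 + 0.522) = 0.657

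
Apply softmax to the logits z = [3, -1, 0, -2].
p = [0.9304, 0.017, 0.0463, 0.0063]

exp(z) = [20.09, 0.3679, 1, 0.1353]
Sum = 21.59
p = [0.9304, 0.017, 0.0463, 0.0063]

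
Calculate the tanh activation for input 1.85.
0.9517

tanh(1.85) = (e^(1.85) - e^(-1.85))/(e^(1.85) + e^(-1.85)) = 0.9517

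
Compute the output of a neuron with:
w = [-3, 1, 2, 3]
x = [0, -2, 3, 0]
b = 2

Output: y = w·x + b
y = 6

y = (-3)(0) + (1)(-2) + (2)(3) + (3)(0) + 2 = 6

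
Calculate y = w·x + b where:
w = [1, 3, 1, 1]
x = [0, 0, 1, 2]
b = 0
y = 3

y = (1)(0) + (3)(0) + (1)(1) + (1)(2) + 0 = 3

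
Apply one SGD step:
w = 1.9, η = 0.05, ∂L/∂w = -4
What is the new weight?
w_new = 2.1

w_new = w - η·∂L/∂w = 1.9 - 0.05×(-4) = 1.9 - (-0.2) = 2.1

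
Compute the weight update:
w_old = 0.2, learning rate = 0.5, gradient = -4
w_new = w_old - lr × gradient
w_new = 2.2

w_new = w - η·∂L/∂w = 0.2 - 0.5×(-4) = 0.2 - (-2) = 2.2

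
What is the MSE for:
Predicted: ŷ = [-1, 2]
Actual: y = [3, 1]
MSE = 8.5

MSE = (1/2)((-1-3)² + (2-1)²) = (1/2)(16 + 1) = 8.5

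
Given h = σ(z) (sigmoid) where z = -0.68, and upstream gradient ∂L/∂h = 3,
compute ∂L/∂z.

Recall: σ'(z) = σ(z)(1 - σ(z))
∂L/∂z = 0.6696

σ(-0.68) = 0.3363
σ'(-0.68) = σ(-0.68)(1 - σ(-0.68)) = 0.3363 × 0.6637 = 0.2232
∂L/∂z = ∂L/∂h · σ'(z) = 3 × 0.2232 = 0.6696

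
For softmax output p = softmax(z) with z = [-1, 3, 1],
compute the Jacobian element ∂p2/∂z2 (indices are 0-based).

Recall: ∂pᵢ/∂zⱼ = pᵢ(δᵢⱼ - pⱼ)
∂p2/∂z2 = 0.1035

p = softmax(z) = [0.01588, 0.8668, 0.1173]
p2 = 0.1173

∂p2/∂z2 = p2(1 - p2) = 0.1173 × (1 - 0.1173) = 0.1035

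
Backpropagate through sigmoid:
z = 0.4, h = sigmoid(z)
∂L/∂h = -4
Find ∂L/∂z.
∂L/∂z = -0.961

σ(0.4) = 0.5987
σ'(0.4) = σ(0.4)(1 - σ(0.4)) = 0.5987 × 0.4013 = 0.2403
∂L/∂z = ∂L/∂h · σ'(z) = -4 × 0.2403 = -0.961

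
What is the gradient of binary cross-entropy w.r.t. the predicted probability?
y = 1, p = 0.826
∂L/∂p = -1.211

∂L/∂p = -y/p + (1-y)/(1-p) = -1/0.826 + 0 = -1.211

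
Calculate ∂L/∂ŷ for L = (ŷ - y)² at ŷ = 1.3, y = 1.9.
∂L/∂ŷ = -1.2

∂L/∂ŷ = 2(ŷ - y) = 2(1.3 - 1.9) = 2(-0.6) = -1.2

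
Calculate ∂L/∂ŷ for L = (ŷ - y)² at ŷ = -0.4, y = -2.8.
∂L/∂ŷ = 4.8

∂L/∂ŷ = 2(ŷ - y) = 2(-0.4 - -2.8) = 2(2.4) = 4.8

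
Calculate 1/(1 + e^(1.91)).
0.129

sigmoid(-1.91) = 1/(1 + e^(1.91)) = 1/(1 + 6.753) = 0.129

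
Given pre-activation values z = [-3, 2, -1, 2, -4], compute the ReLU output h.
h = [0, 2, 0, 2, 0]

ReLU applied element-wise: max(0,-3)=0, max(0,2)=2, max(0,-1)=0, max(0,2)=2, max(0,-4)=0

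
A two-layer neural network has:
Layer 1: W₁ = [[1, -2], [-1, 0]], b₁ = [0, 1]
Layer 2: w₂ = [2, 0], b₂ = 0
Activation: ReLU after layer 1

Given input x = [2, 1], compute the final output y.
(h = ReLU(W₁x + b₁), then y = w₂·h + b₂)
y = 0

Layer 1 pre-activation: z₁ = [0, -1]
After ReLU: h = [0, 0]
Layer 2 output: y = 2×0 + 0×0 + 0 = 0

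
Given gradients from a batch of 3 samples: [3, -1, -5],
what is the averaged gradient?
Average gradient = -1

Average = (1/3)(3 + -1 + -5) = -3/3 = -1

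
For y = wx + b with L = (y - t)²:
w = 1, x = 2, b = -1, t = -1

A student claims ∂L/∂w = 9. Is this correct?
Incorrect

y = (1)(2) + -1 = 1
∂L/∂y = 2(y - t) = 2(1 - -1) = 4
∂y/∂w = x = 2
∂L/∂w = 4 × 2 = 8

Claimed value: 9
Incorrect: The correct gradient is 8.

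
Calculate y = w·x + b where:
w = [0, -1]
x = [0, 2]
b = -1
y = -3

y = (0)(0) + (-1)(2) + -1 = -3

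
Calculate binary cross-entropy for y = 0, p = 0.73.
L = 1.309

L = -0·log(0.73) - 1·log(0.27) = -log(0.27) = 1.309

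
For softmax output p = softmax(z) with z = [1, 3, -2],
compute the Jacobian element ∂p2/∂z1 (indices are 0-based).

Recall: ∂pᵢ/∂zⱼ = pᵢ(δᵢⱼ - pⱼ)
∂p2/∂z1 = -0.005166

p = softmax(z) = [0.1185, 0.8756, 0.0059]
p2 = 0.0059, p1 = 0.8756

∂p2/∂z1 = -p2 × p1 = -0.0059 × 0.8756 = -0.005166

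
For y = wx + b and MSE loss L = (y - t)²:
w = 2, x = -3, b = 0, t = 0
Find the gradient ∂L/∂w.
∂L/∂w = 36

y = wx + b = (2)(-3) + 0 = -6
∂L/∂y = 2(y - t) = 2(-6 - 0) = -12
∂y/∂w = x = -3
∂L/∂w = ∂L/∂y · ∂y/∂w = -12 × -3 = 36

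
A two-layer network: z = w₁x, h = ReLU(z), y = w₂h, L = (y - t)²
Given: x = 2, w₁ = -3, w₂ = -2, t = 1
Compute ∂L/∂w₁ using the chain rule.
∂L/∂w₁ = 0

Forward pass:
z = w₁x = -3×2 = -6
h = ReLU(-6) = 0
y = w₂h = -2×0 = 0

Backward pass:
∂L/∂y = 2(y - t) = 2(0 - 1) = -2
∂y/∂h = w₂ = -2
∂h/∂z = 0 (ReLU derivative)
∂z/∂w₁ = x = 2

∂L/∂w₁ = -2 × -2 × 0 × 2 = 0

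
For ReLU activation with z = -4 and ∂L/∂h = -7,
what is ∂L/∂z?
∂L/∂z = 0

h = ReLU(-4) = 0
Since z < 0: ∂h/∂z = 0
∂L/∂z = ∂L/∂h · ∂h/∂z = -7 × 0 = 0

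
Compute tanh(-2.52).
-0.9871

tanh(-2.52) = (e^(-2.52) - e^(2.52))/(e^(-2.52) + e^(2.52)) = -0.9871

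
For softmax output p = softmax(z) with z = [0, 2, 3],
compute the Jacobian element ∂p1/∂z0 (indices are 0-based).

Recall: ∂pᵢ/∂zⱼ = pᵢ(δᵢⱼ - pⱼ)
∂p1/∂z0 = -0.009113

p = softmax(z) = [0.03512, 0.2595, 0.7054]
p1 = 0.2595, p0 = 0.03512

∂p1/∂z0 = -p1 × p0 = -0.2595 × 0.03512 = -0.009113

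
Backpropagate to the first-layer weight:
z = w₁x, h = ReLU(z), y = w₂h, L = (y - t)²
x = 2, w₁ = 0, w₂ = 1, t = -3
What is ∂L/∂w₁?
∂L/∂w₁ = 0

Forward pass:
z = w₁x = 0×2 = 0
h = ReLU(0) = 0
y = w₂h = 1×0 = 0

Backward pass:
∂L/∂y = 2(y - t) = 2(0 - -3) = 6
∂y/∂h = w₂ = 1
∂h/∂z = 0 (ReLU derivative)
∂z/∂w₁ = x = 2

∂L/∂w₁ = 6 × 1 × 0 × 2 = 0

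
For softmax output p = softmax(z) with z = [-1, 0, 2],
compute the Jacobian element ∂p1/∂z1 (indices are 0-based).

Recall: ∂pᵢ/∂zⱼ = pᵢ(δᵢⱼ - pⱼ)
∂p1/∂z1 = 0.1012

p = softmax(z) = [0.04201, 0.1142, 0.8438]
p1 = 0.1142

∂p1/∂z1 = p1(1 - p1) = 0.1142 × (1 - 0.1142) = 0.1012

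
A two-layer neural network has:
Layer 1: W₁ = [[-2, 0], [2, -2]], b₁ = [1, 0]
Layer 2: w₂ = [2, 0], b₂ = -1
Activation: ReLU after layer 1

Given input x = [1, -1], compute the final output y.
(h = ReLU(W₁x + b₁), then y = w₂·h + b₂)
y = -1

Layer 1 pre-activation: z₁ = [-1, 4]
After ReLU: h = [0, 4]
Layer 2 output: y = 2×0 + 0×4 + -1 = -1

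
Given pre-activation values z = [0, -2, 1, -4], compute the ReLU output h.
h = [0, 0, 1, 0]

ReLU applied element-wise: max(0,0)=0, max(0,-2)=0, max(0,1)=1, max(0,-4)=0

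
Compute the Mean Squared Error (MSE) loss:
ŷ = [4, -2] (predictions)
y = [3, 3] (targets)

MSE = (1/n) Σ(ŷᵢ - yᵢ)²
MSE = 13

MSE = (1/2)((4-3)² + (-2-3)²) = (1/2)(1 + 25) = 13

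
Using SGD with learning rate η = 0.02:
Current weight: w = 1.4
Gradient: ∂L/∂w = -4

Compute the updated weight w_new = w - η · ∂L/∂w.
w_new = 1.48

w_new = w - η·∂L/∂w = 1.4 - 0.02×(-4) = 1.4 - (-0.08) = 1.48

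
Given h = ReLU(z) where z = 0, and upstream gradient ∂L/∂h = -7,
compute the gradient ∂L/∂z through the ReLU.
∂L/∂z = 0

h = ReLU(0) = 0
At z = 0: ∂h/∂z = 0 (by convention)
∂L/∂z = ∂L/∂h · ∂h/∂z = -7 × 0 = 0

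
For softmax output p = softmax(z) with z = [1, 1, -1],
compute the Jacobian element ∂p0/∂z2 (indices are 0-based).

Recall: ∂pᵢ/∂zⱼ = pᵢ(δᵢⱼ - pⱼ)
∂p0/∂z2 = -0.02968

p = softmax(z) = [0.4683, 0.4683, 0.06338]
p0 = 0.4683, p2 = 0.06338

∂p0/∂z2 = -p0 × p2 = -0.4683 × 0.06338 = -0.02968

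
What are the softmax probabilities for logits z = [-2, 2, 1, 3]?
p = [0.0045, 0.2436, 0.0896, 0.6623]

exp(z) = [0.1353, 7.389, 2.718, 20.09]
Sum = 30.33
p = [0.0045, 0.2436, 0.0896, 0.6623]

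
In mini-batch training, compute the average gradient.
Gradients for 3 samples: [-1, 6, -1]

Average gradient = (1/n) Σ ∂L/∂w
Average gradient = 1.333

Average = (1/3)(-1 + 6 + -1) = 4/3 = 1.333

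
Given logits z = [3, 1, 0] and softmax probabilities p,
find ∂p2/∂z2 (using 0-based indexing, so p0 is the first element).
∂p2/∂z2 = 0.04025

p = softmax(z) = [0.8438, 0.1142, 0.04201]
p2 = 0.04201

∂p2/∂z2 = p2(1 - p2) = 0.04201 × (1 - 0.04201) = 0.04025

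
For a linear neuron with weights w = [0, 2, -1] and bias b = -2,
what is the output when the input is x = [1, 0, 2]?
y = -4

y = (0)(1) + (2)(0) + (-1)(2) + -2 = -4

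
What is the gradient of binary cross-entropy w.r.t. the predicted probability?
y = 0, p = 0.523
∂L/∂p = 2.096

∂L/∂p = -y/p + (1-y)/(1-p) = 0 + 1/0.477 = 2.096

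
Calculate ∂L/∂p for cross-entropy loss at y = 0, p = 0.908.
∂L/∂p = 10.87

∂L/∂p = -y/p + (1-y)/(1-p) = 0 + 1/0.092 = 10.87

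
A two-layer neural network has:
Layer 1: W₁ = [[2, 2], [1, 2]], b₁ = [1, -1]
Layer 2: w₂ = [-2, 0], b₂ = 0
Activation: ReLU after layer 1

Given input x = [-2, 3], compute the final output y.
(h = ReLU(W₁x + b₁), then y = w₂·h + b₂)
y = -6

Layer 1 pre-activation: z₁ = [3, 3]
After ReLU: h = [3, 3]
Layer 2 output: y = -2×3 + 0×3 + 0 = -6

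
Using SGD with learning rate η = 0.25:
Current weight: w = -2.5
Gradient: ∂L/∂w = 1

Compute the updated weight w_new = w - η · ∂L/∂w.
w_new = -2.75

w_new = w - η·∂L/∂w = -2.5 - 0.25×(1) = -2.5 - (0.25) = -2.75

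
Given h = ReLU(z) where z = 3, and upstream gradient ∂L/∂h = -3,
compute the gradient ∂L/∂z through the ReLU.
∂L/∂z = -3

h = ReLU(3) = 3
Since z > 0: ∂h/∂z = 1
∂L/∂z = ∂L/∂h · ∂h/∂z = -3 × 1 = -3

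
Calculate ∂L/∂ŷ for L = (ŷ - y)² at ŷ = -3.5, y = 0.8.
∂L/∂ŷ = -8.6

∂L/∂ŷ = 2(ŷ - y) = 2(-3.5 - 0.8) = 2(-4.3) = -8.6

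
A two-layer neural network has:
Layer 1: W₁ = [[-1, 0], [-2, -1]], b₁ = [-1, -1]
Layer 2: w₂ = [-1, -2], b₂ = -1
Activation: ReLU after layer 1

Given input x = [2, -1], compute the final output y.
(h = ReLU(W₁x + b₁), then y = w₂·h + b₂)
y = -1

Layer 1 pre-activation: z₁ = [-3, -4]
After ReLU: h = [0, 0]
Layer 2 output: y = -1×0 + -2×0 + -1 = -1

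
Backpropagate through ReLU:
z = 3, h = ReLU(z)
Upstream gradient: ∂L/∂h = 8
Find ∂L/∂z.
∂L/∂z = 8

h = ReLU(3) = 3
Since z > 0: ∂h/∂z = 1
∂L/∂z = ∂L/∂h · ∂h/∂z = 8 × 1 = 8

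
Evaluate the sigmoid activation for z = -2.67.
0.06477

sigmoid(-2.67) = 1/(1 + e^(2.67)) = 1/(1 + 14.44) = 0.06477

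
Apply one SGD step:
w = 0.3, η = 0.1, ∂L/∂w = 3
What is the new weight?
w_new = 0

w_new = w - η·∂L/∂w = 0.3 - 0.1×(3) = 0.3 - (0.3) = 0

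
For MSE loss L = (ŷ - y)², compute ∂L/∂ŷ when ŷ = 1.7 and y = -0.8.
∂L/∂ŷ = 5.0

∂L/∂ŷ = 2(ŷ - y) = 2(1.7 - -0.8) = 2(2.5) = 5.0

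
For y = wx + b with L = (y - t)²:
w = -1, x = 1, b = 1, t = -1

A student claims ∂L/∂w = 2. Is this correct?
Correct

y = (-1)(1) + 1 = 0
∂L/∂y = 2(y - t) = 2(0 - -1) = 2
∂y/∂w = x = 1
∂L/∂w = 2 × 1 = 2

Claimed value: 2
Correct: The correct gradient is 2.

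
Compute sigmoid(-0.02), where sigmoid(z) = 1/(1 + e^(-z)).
0.495

sigmoid(-0.02) = 1/(1 + e^(0.02)) = 1/(1 + 1.02) = 0.495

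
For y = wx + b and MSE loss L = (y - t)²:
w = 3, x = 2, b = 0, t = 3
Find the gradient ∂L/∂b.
∂L/∂b = 6

y = wx + b = (3)(2) + 0 = 6
∂L/∂y = 2(y - t) = 2(6 - 3) = 6
∂y/∂b = 1
∂L/∂b = ∂L/∂y · ∂y/∂b = 6 × 1 = 6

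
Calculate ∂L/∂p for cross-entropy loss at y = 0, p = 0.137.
∂L/∂p = 1.159

∂L/∂p = -y/p + (1-y)/(1-p) = 0 + 1/0.863 = 1.159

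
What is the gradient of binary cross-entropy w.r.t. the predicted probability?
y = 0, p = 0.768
∂L/∂p = 4.31

∂L/∂p = -y/p + (1-y)/(1-p) = 0 + 1/0.232 = 4.31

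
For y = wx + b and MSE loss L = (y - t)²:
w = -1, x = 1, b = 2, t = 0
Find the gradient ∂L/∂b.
∂L/∂b = 2

y = wx + b = (-1)(1) + 2 = 1
∂L/∂y = 2(y - t) = 2(1 - 0) = 2
∂y/∂b = 1
∂L/∂b = ∂L/∂y · ∂y/∂b = 2 × 1 = 2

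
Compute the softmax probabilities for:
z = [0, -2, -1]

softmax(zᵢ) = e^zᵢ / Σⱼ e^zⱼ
p = [0.6652, 0.09, 0.2447]

exp(z) = [1, 0.1353, 0.3679]
Sum = 1.503
p = [0.6652, 0.09, 0.2447]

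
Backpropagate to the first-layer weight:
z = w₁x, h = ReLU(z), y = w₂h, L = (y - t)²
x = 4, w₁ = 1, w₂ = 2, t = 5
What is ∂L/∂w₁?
∂L/∂w₁ = 48

Forward pass:
z = w₁x = 1×4 = 4
h = ReLU(4) = 4
y = w₂h = 2×4 = 8

Backward pass:
∂L/∂y = 2(y - t) = 2(8 - 5) = 6
∂y/∂h = w₂ = 2
∂h/∂z = 1 (ReLU derivative)
∂z/∂w₁ = x = 4

∂L/∂w₁ = 6 × 2 × 1 × 4 = 48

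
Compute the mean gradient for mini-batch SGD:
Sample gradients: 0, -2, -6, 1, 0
Average gradient = -1.4

Average = (1/5)(0 + -2 + -6 + 1 + 0) = -7/5 = -1.4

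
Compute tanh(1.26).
0.8511

tanh(1.26) = (e^(1.26) - e^(-1.26))/(e^(1.26) + e^(-1.26)) = 0.8511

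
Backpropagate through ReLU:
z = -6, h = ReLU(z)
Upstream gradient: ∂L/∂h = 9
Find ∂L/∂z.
∂L/∂z = 0

h = ReLU(-6) = 0
Since z < 0: ∂h/∂z = 0
∂L/∂z = ∂L/∂h · ∂h/∂z = 9 × 0 = 0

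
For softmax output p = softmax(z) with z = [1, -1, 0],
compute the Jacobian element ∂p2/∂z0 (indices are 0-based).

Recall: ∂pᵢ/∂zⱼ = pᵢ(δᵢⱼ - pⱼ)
∂p2/∂z0 = -0.1628

p = softmax(z) = [0.6652, 0.09003, 0.2447]
p2 = 0.2447, p0 = 0.6652

∂p2/∂z0 = -p2 × p0 = -0.2447 × 0.6652 = -0.1628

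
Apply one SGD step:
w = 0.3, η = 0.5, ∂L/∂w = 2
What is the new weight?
w_new = -0.7

w_new = w - η·∂L/∂w = 0.3 - 0.5×(2) = 0.3 - (1) = -0.7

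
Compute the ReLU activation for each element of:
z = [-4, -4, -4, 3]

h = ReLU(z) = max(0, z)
h = [0, 0, 0, 3]

ReLU applied element-wise: max(0,-4)=0, max(0,-4)=0, max(0,-4)=0, max(0,3)=3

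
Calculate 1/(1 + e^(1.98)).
0.1213

sigmoid(-1.98) = 1/(1 + e^(1.98)) = 1/(1 + 7.243) = 0.1213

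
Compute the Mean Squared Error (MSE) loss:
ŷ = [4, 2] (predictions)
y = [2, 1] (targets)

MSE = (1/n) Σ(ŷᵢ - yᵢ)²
MSE = 2.5

MSE = (1/2)((4-2)² + (2-1)²) = (1/2)(4 + 1) = 2.5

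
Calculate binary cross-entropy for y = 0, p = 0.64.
L = 1.022

L = -0·log(0.64) - 1·log(0.36) = -log(0.36) = 1.022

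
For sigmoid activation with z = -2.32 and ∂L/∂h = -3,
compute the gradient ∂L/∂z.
∂L/∂z = -0.2444

σ(-2.32) = 0.08948
σ'(-2.32) = σ(-2.32)(1 - σ(-2.32)) = 0.08948 × 0.9105 = 0.08147
∂L/∂z = ∂L/∂h · σ'(z) = -3 × 0.08147 = -0.2444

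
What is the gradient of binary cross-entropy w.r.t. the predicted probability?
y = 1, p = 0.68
∂L/∂p = -1.471

∂L/∂p = -y/p + (1-y)/(1-p) = -1/0.68 + 0 = -1.471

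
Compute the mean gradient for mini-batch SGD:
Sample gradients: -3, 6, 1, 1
Average gradient = 1.25

Average = (1/4)(-3 + 6 + 1 + 1) = 5/4 = 1.25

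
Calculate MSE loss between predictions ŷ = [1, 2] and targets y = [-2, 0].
MSE = 6.5

MSE = (1/2)((1--2)² + (2-0)²) = (1/2)(9 + 4) = 6.5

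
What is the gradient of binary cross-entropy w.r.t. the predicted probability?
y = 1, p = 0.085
∂L/∂p = -11.76

∂L/∂p = -y/p + (1-y)/(1-p) = -1/0.085 + 0 = -11.76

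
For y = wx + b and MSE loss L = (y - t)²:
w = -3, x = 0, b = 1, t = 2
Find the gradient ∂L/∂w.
∂L/∂w = 0

y = wx + b = (-3)(0) + 1 = 1
∂L/∂y = 2(y - t) = 2(1 - 2) = -2
∂y/∂w = x = 0
∂L/∂w = ∂L/∂y · ∂y/∂w = -2 × 0 = 0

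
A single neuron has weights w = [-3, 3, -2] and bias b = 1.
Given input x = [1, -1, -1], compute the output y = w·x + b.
y = -3

y = (-3)(1) + (3)(-1) + (-2)(-1) + 1 = -3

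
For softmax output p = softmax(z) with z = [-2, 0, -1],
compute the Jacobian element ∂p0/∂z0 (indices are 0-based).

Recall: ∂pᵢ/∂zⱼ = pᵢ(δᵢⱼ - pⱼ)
∂p0/∂z0 = 0.08193

p = softmax(z) = [0.09003, 0.6652, 0.2447]
p0 = 0.09003

∂p0/∂z0 = p0(1 - p0) = 0.09003 × (1 - 0.09003) = 0.08193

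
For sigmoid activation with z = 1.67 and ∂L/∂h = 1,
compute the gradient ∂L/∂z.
∂L/∂z = 0.1333

σ(1.67) = 0.8416
σ'(1.67) = σ(1.67)(1 - σ(1.67)) = 0.8416 × 0.1584 = 0.1333
∂L/∂z = ∂L/∂h · σ'(z) = 1 × 0.1333 = 0.1333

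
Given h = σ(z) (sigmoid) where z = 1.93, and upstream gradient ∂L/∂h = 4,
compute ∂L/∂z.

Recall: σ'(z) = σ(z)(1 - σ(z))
∂L/∂z = 0.4427

σ(1.93) = 0.8732
σ'(1.93) = σ(1.93)(1 - σ(1.93)) = 0.8732 × 0.1268 = 0.1107
∂L/∂z = ∂L/∂h · σ'(z) = 4 × 0.1107 = 0.4427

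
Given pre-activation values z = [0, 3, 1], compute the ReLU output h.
h = [0, 3, 1]

ReLU applied element-wise: max(0,0)=0, max(0,3)=3, max(0,1)=1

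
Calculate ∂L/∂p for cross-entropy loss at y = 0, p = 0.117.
∂L/∂p = 1.133

∂L/∂p = -y/p + (1-y)/(1-p) = 0 + 1/0.883 = 1.133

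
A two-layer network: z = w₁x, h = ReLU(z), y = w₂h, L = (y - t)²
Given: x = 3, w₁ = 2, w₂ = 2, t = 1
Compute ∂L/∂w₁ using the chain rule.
∂L/∂w₁ = 132

Forward pass:
z = w₁x = 2×3 = 6
h = ReLU(6) = 6
y = w₂h = 2×6 = 12

Backward pass:
∂L/∂y = 2(y - t) = 2(12 - 1) = 22
∂y/∂h = w₂ = 2
∂h/∂z = 1 (ReLU derivative)
∂z/∂w₁ = x = 3

∂L/∂w₁ = 22 × 2 × 1 × 3 = 132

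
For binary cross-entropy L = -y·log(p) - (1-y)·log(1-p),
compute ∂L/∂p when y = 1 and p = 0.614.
∂L/∂p = -1.629

∂L/∂p = -y/p + (1-y)/(1-p) = -1/0.614 + 0 = -1.629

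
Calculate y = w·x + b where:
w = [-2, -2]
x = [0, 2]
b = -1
y = -5

y = (-2)(0) + (-2)(2) + -1 = -5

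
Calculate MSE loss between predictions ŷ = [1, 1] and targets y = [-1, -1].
MSE = 4

MSE = (1/2)((1--1)² + (1--1)²) = (1/2)(4 + 4) = 4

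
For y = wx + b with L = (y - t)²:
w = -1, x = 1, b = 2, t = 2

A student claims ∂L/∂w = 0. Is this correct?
Incorrect

y = (-1)(1) + 2 = 1
∂L/∂y = 2(y - t) = 2(1 - 2) = -2
∂y/∂w = x = 1
∂L/∂w = -2 × 1 = -2

Claimed value: 0
Incorrect: The correct gradient is -2.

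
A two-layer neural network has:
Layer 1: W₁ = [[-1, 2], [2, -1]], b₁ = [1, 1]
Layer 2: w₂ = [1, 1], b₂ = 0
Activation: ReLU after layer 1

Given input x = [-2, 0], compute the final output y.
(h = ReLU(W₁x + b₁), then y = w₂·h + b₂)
y = 3

Layer 1 pre-activation: z₁ = [3, -3]
After ReLU: h = [3, 0]
Layer 2 output: y = 1×3 + 1×0 + 0 = 3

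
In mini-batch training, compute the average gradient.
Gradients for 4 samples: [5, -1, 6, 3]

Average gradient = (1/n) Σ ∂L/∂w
Average gradient = 3.25

Average = (1/4)(5 + -1 + 6 + 3) = 13/4 = 3.25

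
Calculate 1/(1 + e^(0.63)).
0.3475

sigmoid(-0.63) = 1/(1 + e^(0.63)) = 1/(1 + 1.878) = 0.3475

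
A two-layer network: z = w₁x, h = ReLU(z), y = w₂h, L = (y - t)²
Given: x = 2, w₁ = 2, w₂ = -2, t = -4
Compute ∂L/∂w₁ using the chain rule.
∂L/∂w₁ = 32

Forward pass:
z = w₁x = 2×2 = 4
h = ReLU(4) = 4
y = w₂h = -2×4 = -8

Backward pass:
∂L/∂y = 2(y - t) = 2(-8 - -4) = -8
∂y/∂h = w₂ = -2
∂h/∂z = 1 (ReLU derivative)
∂z/∂w₁ = x = 2

∂L/∂w₁ = -8 × -2 × 1 × 2 = 32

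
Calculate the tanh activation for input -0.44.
-0.4136

tanh(-0.44) = (e^(-0.44) - e^(0.44))/(e^(-0.44) + e^(0.44)) = -0.4136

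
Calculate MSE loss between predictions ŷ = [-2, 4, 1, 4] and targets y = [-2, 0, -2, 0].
MSE = 10.25

MSE = (1/4)((-2--2)² + (4-0)² + (1--2)² + (4-0)²) = (1/4)(0 + 16 + 9 + 16) = 10.25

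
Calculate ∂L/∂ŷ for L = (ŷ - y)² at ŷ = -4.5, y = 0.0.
∂L/∂ŷ = -9.0

∂L/∂ŷ = 2(ŷ - y) = 2(-4.5 - 0.0) = 2(-4.5) = -9.0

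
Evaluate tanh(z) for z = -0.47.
-0.4382

tanh(-0.47) = (e^(-0.47) - e^(0.47))/(e^(-0.47) + e^(0.47)) = -0.4382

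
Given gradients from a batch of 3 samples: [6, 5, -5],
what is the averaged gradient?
Average gradient = 2

Average = (1/3)(6 + 5 + -5) = 6/3 = 2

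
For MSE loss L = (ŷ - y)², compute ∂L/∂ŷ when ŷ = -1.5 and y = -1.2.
∂L/∂ŷ = -0.6

∂L/∂ŷ = 2(ŷ - y) = 2(-1.5 - -1.2) = 2(-0.3) = -0.6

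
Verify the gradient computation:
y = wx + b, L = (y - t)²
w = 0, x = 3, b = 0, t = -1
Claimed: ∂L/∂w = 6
Correct

y = (0)(3) + 0 = 0
∂L/∂y = 2(y - t) = 2(0 - -1) = 2
∂y/∂w = x = 3
∂L/∂w = 2 × 3 = 6

Claimed value: 6
Correct: The correct gradient is 6.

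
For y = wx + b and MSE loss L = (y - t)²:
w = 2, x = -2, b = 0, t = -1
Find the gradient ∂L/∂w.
∂L/∂w = 12

y = wx + b = (2)(-2) + 0 = -4
∂L/∂y = 2(y - t) = 2(-4 - -1) = -6
∂y/∂w = x = -2
∂L/∂w = ∂L/∂y · ∂y/∂w = -6 × -2 = 12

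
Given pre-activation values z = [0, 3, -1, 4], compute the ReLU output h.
h = [0, 3, 0, 4]

ReLU applied element-wise: max(0,0)=0, max(0,3)=3, max(0,-1)=0, max(0,4)=4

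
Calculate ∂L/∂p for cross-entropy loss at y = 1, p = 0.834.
∂L/∂p = -1.199

∂L/∂p = -y/p + (1-y)/(1-p) = -1/0.834 + 0 = -1.199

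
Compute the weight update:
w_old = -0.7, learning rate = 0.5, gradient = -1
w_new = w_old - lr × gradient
w_new = -0.2

w_new = w - η·∂L/∂w = -0.7 - 0.5×(-1) = -0.7 - (-0.5) = -0.2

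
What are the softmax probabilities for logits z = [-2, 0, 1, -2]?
p = [0.0339, 0.2507, 0.6815, 0.0339]

exp(z) = [0.1353, 1, 2.718, 0.1353]
Sum = 3.989
p = [0.0339, 0.2507, 0.6815, 0.0339]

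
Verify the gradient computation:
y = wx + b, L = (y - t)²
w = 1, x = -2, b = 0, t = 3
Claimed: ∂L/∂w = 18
Incorrect

y = (1)(-2) + 0 = -2
∂L/∂y = 2(y - t) = 2(-2 - 3) = -10
∂y/∂w = x = -2
∂L/∂w = -10 × -2 = 20

Claimed value: 18
Incorrect: The correct gradient is 20.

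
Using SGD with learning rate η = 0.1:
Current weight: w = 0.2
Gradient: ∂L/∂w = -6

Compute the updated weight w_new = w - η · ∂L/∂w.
w_new = 0.8

w_new = w - η·∂L/∂w = 0.2 - 0.1×(-6) = 0.2 - (-0.6) = 0.8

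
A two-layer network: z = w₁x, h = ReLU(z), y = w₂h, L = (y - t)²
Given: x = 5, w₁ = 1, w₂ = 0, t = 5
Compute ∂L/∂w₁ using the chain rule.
∂L/∂w₁ = 0

Forward pass:
z = w₁x = 1×5 = 5
h = ReLU(5) = 5
y = w₂h = 0×5 = 0

Backward pass:
∂L/∂y = 2(y - t) = 2(0 - 5) = -10
∂y/∂h = w₂ = 0
∂h/∂z = 1 (ReLU derivative)
∂z/∂w₁ = x = 5

∂L/∂w₁ = -10 × 0 × 1 × 5 = 0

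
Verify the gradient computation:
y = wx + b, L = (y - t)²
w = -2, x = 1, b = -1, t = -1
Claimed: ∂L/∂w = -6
Incorrect

y = (-2)(1) + -1 = -3
∂L/∂y = 2(y - t) = 2(-3 - -1) = -4
∂y/∂w = x = 1
∂L/∂w = -4 × 1 = -4

Claimed value: -6
Incorrect: The correct gradient is -4.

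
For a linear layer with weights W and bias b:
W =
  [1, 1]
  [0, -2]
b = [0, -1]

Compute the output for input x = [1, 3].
y = [4, -7]

Wx = [1×1 + 1×3, 0×1 + -2×3]
   = [4, -6]
y = Wx + b = [4 + 0, -6 + -1] = [4, -7]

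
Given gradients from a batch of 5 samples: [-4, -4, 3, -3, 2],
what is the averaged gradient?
Average gradient = -1.2

Average = (1/5)(-4 + -4 + 3 + -3 + 2) = -6/5 = -1.2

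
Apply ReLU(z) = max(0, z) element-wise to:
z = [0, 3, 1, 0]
h = [0, 3, 1, 0]

ReLU applied element-wise: max(0,0)=0, max(0,3)=3, max(0,1)=1, max(0,0)=0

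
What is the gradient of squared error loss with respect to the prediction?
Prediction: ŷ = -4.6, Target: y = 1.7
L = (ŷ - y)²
∂L/∂ŷ = -12.6

∂L/∂ŷ = 2(ŷ - y) = 2(-4.6 - 1.7) = 2(-6.3) = -12.6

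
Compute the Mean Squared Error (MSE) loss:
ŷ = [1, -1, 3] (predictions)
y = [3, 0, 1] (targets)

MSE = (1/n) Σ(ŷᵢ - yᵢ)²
MSE = 3

MSE = (1/3)((1-3)² + (-1-0)² + (3-1)²) = (1/3)(4 + 1 + 4) = 3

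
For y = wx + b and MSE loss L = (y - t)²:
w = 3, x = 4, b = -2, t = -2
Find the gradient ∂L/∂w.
∂L/∂w = 96

y = wx + b = (3)(4) + -2 = 10
∂L/∂y = 2(y - t) = 2(10 - -2) = 24
∂y/∂w = x = 4
∂L/∂w = ∂L/∂y · ∂y/∂w = 24 × 4 = 96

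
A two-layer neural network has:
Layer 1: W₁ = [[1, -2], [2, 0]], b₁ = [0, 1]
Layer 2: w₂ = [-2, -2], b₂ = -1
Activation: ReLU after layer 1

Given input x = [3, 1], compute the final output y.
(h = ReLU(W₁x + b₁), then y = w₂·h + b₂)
y = -17

Layer 1 pre-activation: z₁ = [1, 7]
After ReLU: h = [1, 7]
Layer 2 output: y = -2×1 + -2×7 + -1 = -17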